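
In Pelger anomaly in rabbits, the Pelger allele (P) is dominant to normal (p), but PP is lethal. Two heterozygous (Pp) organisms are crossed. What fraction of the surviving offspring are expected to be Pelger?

Cross: Pp × Pp
Punnett square offspring (before lethality): 1 PP, 2 Pp, 1 pp
The PP genotype is lethal (embryos die); surviving offspring: 2 Pp, 1 pp
Pelger: 2 out of 3
Probability: 2/3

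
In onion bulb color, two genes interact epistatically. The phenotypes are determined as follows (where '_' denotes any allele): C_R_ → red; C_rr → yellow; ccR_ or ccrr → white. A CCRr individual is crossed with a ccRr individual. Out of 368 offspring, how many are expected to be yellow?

Cross: CCRr × ccRr — consider each gene separately:
C gene: CC × cc → 4 Cc → 4 C_ (out of 4)
R gene: Rr × Rr → 1 RR, 2 Rr, 1 rr → 3 R_ : 1 rr (out of 4)
Genotype classes (out of 4 × 4 = 16): C_R_ = 4×3 = 12; C_rr = 4×1 = 4
Apply the phenotype rules: C_R_ (12) → red; C_rr (4) → yellow
Phenotype counts (out of 16): 12 red, 4 yellow
yellow: 4 out of 16 → fraction 1/4
Expected count = 1/4 × 368 = 92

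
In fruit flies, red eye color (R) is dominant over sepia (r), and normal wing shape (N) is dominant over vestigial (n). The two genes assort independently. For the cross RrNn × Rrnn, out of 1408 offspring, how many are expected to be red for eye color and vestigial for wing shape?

Dihybrid cross RrNn × Rrnn — consider each gene separately:
eye color: Rr × Rr → 1 RR, 2 Rr, 1 rr → 3 R_ : 1 rr (out of 4)
wing shape: Nn × nn → 2 Nn, 2 nn → 2 N_ : 2 nn (out of 4)
Looking for: red (R_) and vestigial (nn)
P(red) = 3/4, P(vestigial) = 2/4
P(both) = 3/4 × 2/4 = 6/16 = 3/8
Expected count = 3/8 × 1408 = 528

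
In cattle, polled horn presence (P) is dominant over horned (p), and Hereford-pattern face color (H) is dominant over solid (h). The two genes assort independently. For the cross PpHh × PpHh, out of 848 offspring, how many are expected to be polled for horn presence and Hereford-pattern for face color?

Dihybrid cross PpHh × PpHh — consider each gene separately:
horn presence: Pp × Pp → 1 PP, 2 Pp, 1 pp → 3 P_ : 1 pp (out of 4)
face color: Hh × Hh → 1 HH, 2 Hh, 1 hh → 3 H_ : 1 hh (out of 4)
Looking for: polled (P_) and Hereford-pattern (H_)
P(polled) = 3/4, P(Hereford-pattern) = 3/4
P(both) = 3/4 × 3/4 = 9/16
Expected count = 9/16 × 848 = 477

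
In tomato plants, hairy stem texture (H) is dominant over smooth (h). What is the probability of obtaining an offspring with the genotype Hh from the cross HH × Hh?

Punnett square for HH × Hh:
Offspring genotypes: 2 HH, 2 Hh
Total offspring: 4
Count with target: 2
Probability: 2/4 = 1/2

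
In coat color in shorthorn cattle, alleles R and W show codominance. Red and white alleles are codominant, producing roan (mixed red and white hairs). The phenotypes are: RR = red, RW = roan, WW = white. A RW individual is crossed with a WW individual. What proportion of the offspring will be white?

Punnett square for RW × WW:
Offspring genotypes: 2 RW, 2 WW
Phenotype counts: 2 roan, 2 white
white: 2 out of 4
Probability: 2/4 = 1/2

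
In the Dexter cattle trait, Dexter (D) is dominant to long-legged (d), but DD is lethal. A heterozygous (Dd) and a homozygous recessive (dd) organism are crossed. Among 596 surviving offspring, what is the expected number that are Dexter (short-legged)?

Cross: Dd × dd
Punnett square offspring (before lethality): 2 Dd, 2 dd
No DD offspring are produced in this cross.
Dexter (short-legged): 2 out of 4 → fraction 1/2
Expected count = 1/2 × 596 = 298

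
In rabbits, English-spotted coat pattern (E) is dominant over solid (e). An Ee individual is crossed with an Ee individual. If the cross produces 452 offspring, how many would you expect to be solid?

Punnett square for Ee × Ee:
Offspring genotypes: 1 EE, 2 Ee, 1 ee
English-spotted: 3, solid: 1
solid: 1 out of 4 → fraction 1/4
Expected count = 1/4 × 452 = 113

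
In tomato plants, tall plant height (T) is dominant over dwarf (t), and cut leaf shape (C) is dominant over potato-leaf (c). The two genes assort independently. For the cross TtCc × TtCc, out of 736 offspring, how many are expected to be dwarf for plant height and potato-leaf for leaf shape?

Dihybrid cross TtCc × TtCc — consider each gene separately:
plant height: Tt × Tt → 1 TT, 2 Tt, 1 tt → 3 T_ : 1 tt (out of 4)
leaf shape: Cc × Cc → 1 CC, 2 Cc, 1 cc → 3 C_ : 1 cc (out of 4)
Looking for: dwarf (tt) and potato-leaf (cc)
P(dwarf) = 1/4, P(potato-leaf) = 1/4
P(both) = 1/4 × 1/4 = 1/16
Expected count = 1/16 × 736 = 46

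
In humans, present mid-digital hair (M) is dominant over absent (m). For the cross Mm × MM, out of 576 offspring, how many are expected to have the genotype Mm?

Punnett square for Mm × MM:
Offspring genotypes: 2 MM, 2 Mm
Total offspring: 4
Count with target: 2
Probability: 2/4 = 1/2
Expected count = 1/2 × 576 = 288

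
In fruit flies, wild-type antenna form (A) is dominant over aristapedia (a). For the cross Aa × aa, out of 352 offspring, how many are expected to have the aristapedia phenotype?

Punnett square for Aa × aa:
Offspring genotypes: 2 Aa, 2 aa
Total offspring: 4
Count with target: 2
Probability: 2/4 = 1/2
Expected count = 1/2 × 352 = 176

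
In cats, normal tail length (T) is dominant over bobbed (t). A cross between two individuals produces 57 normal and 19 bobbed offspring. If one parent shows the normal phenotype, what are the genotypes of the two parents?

Observed offspring: 57 normal, 19 bobbed
The observed ratio simplifies to 3:1. Bobbed (tt) offspring appear, so each parent must contribute one t allele. The parent stated to show normal carries T, so it is Tt. The other parent is then either Tt or tt: Tt × tt would give a 1:1 split, whereas Tt × Tt gives 3:1 — matching the data. So both parents are heterozygous (Tt × Tt).
Parent genotypes: Tt × Tt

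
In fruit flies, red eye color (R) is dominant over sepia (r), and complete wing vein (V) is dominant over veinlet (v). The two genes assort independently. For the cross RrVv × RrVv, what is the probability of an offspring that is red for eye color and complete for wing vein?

Dihybrid cross RrVv × RrVv — consider each gene separately:
eye color: Rr × Rr → 1 RR, 2 Rr, 1 rr → 3 R_ : 1 rr (out of 4)
wing vein: Vv × Vv → 1 VV, 2 Vv, 1 vv → 3 V_ : 1 vv (out of 4)
Looking for: red (R_) and complete (V_)
P(red) = 3/4, P(complete) = 3/4
P(both) = 3/4 × 3/4 = 9/16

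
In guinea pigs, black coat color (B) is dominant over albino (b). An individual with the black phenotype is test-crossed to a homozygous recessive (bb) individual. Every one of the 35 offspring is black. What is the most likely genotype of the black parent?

Test cross: ? × bb
All offspring are black.
If the unknown parent were heterozygous (Bb), about half of 35 offspring would be albino; none are. The unknown parent is most likely homozygous dominant (BB).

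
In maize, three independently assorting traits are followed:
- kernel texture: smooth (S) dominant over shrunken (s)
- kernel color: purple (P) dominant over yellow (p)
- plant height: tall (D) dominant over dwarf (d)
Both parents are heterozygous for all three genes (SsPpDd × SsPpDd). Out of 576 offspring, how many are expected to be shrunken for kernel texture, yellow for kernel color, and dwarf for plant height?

Trihybrid cross: SsPpDd × SsPpDd
Each trait segregates independently with a 3:1 phenotypic ratio, so each gene contributes 3/4 (dominant) or 1/4 (recessive).
Target: shrunken (kernel texture), yellow (kernel color), dwarf (plant height)
Probability = product of independent per-trait probabilities
= 1/4 × 1/4 × 1/4 = 1/64
Expected count = 1/64 × 576 = 9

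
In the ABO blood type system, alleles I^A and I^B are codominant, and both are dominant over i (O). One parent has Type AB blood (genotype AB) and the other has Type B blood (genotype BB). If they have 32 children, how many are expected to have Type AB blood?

Cross: AB × BB
Possible offspring genotypes: 2 AB, 2 BB
Blood type counts: 2 Type AB, 2 Type B
Probability of Type AB: 2/4 = 1/2
Expected count = 1/2 × 32 = 16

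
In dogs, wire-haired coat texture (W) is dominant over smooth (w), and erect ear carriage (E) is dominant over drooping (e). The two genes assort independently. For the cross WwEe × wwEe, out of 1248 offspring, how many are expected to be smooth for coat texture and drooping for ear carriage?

Dihybrid cross WwEe × wwEe — consider each gene separately:
coat texture: Ww × ww → 2 Ww, 2 ww → 2 W_ : 2 ww (out of 4)
ear carriage: Ee × Ee → 1 EE, 2 Ee, 1 ee → 3 E_ : 1 ee (out of 4)
Looking for: smooth (ww) and drooping (ee)
P(smooth) = 2/4, P(drooping) = 1/4
P(both) = 2/4 × 1/4 = 2/16 = 1/8
Expected count = 1/8 × 1248 = 156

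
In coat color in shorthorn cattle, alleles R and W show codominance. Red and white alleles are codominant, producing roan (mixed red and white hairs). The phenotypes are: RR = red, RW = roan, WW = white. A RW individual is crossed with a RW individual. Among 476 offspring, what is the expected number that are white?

Punnett square for RW × RW:
Offspring genotypes: 1 RR, 2 RW, 1 WW
Phenotype counts: 1 red, 2 roan, 1 white
white: 1 out of 4 → fraction 1/4
Expected count = 1/4 × 476 = 119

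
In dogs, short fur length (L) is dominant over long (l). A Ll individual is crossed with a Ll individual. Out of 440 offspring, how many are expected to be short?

Punnett square for Ll × Ll:
Offspring genotypes: 1 LL, 2 Ll, 1 ll
short: 3, long: 1
short: 3 out of 4 → fraction 3/4
Expected count = 3/4 × 440 = 330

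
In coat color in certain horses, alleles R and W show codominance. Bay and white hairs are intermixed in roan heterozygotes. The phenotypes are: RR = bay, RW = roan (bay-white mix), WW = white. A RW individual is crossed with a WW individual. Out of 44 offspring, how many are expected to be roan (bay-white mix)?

Punnett square for RW × WW:
Offspring genotypes: 2 RW, 2 WW
Phenotype counts: 2 roan (bay-white mix), 2 white
roan (bay-white mix): 2 out of 4 → fraction 1/2
Expected count = 1/2 × 44 = 22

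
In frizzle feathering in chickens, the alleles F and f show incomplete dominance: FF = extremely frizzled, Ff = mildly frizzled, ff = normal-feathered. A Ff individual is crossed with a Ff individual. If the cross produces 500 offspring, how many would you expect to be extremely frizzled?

Punnett square for Ff × Ff:
Offspring genotypes: 1 FF, 2 Ff, 1 ff
Phenotype counts: 1 extremely frizzled, 2 mildly frizzled, 1 normal-feathered
extremely frizzled: 1 out of 4 → fraction 1/4
Expected count = 1/4 × 500 = 125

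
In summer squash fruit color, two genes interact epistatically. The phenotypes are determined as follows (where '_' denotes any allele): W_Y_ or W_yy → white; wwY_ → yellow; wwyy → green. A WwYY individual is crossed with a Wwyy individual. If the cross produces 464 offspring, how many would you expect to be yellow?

Cross: WwYY × Wwyy — consider each gene separately:
W gene: Ww × Ww → 1 WW, 2 Ww, 1 ww → 3 W_ : 1 ww (out of 4)
Y gene: YY × yy → 4 Yy → 4 Y_ (out of 4)
Genotype classes (out of 4 × 4 = 16): W_Y_ = 3×4 = 12; wwY_ = 1×4 = 4
Apply the phenotype rules: W_Y_ (12) → white; wwY_ (4) → yellow
Phenotype counts (out of 16): 12 white, 4 yellow
yellow: 4 out of 16 → fraction 1/4
Expected count = 1/4 × 464 = 116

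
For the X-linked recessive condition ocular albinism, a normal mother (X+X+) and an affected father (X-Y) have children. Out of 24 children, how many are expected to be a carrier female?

Cross: X+X+ × X-Y
Offspring: 2 X+X-, 2 X+Y
Probability of a carrier female: 2/4 = 1/2
Expected count = 1/2 × 24 = 12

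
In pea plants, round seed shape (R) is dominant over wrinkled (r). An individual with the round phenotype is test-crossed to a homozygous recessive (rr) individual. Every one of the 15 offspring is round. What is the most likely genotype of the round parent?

Test cross: ? × rr
All offspring are round.
If the unknown parent were heterozygous (Rr), about half of 15 offspring would be wrinkled; none are. The unknown parent is most likely homozygous dominant (RR).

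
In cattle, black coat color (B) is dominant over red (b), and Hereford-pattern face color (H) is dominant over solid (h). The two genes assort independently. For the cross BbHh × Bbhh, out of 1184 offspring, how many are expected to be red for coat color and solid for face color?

Dihybrid cross BbHh × Bbhh — consider each gene separately:
coat color: Bb × Bb → 1 BB, 2 Bb, 1 bb → 3 B_ : 1 bb (out of 4)
face color: Hh × hh → 2 Hh, 2 hh → 2 H_ : 2 hh (out of 4)
Looking for: red (bb) and solid (hh)
P(red) = 1/4, P(solid) = 2/4
P(both) = 1/4 × 2/4 = 2/16 = 1/8
Expected count = 1/8 × 1184 = 148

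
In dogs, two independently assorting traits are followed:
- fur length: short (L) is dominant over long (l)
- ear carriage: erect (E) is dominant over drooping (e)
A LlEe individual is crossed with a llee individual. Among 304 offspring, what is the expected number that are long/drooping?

Dihybrid cross LlEe × llee — consider each gene separately:
fur length: Ll × ll → 2 Ll, 2 ll → 2 L_ : 2 ll (out of 4)
ear carriage: Ee × ee → 2 Ee, 2 ee → 2 E_ : 2 ee (out of 4)
Combine (counts out of 4 × 4 = 16): short/erect (L_E_) = 2×2 = 4; short/drooping (L_ee) = 2×2 = 4; long/erect (llE_) = 2×2 = 4; long/drooping (llee) = 2×2 = 4
Phenotype counts (out of 16): 4 short/erect, 4 short/drooping, 4 long/erect, 4 long/drooping
long/drooping: 4 out of 16 → fraction 1/4
Expected count = 1/4 × 304 = 76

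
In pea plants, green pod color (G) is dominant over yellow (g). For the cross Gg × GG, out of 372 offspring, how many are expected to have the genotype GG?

Punnett square for Gg × GG:
Offspring genotypes: 2 GG, 2 Gg
Total offspring: 4
Count with target: 2
Probability: 2/4 = 1/2
Expected count = 1/2 × 372 = 186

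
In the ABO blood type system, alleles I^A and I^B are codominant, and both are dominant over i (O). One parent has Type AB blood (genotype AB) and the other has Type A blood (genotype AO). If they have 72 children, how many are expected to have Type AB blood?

Cross: AB × AO
Possible offspring genotypes: 1 AA, 1 AO, 1 AB, 1 BO
Blood type counts: 2 Type A, 1 Type AB, 1 Type B
Probability of Type AB: 1/4
Expected count = 1/4 × 72 = 18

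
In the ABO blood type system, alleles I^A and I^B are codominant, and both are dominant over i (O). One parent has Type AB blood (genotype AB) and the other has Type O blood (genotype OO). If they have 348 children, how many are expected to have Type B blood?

Cross: AB × OO
Possible offspring genotypes: 2 AO, 2 BO
Blood type counts: 2 Type A, 2 Type B
Probability of Type B: 2/4 = 1/2
Expected count = 1/2 × 348 = 174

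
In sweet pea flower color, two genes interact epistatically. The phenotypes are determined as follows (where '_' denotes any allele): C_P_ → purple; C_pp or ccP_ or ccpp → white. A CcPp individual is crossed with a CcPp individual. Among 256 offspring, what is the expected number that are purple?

Cross: CcPp × CcPp — consider each gene separately:
C gene: Cc × Cc → 1 CC, 2 Cc, 1 cc → 3 C_ : 1 cc (out of 4)
P gene: Pp × Pp → 1 PP, 2 Pp, 1 pp → 3 P_ : 1 pp (out of 4)
Genotype classes (out of 4 × 4 = 16): C_P_ = 3×3 = 9; C_pp = 3×1 = 3; ccP_ = 1×3 = 3; ccpp = 1×1 = 1
Apply the phenotype rules: C_P_ (9) → purple; C_pp (3) + ccP_ (3) + ccpp (1) → white
Phenotype counts (out of 16): 9 purple, 7 white
purple: 9 out of 16 → fraction 9/16
Expected count = 9/16 × 256 = 144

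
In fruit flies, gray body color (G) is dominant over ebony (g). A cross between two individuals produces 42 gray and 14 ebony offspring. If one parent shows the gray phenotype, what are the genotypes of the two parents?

Observed offspring: 42 gray, 14 ebony
The observed ratio simplifies to 3:1. Ebony (gg) offspring appear, so each parent must contribute one g allele. The parent stated to show gray carries G, so it is Gg. The other parent is then either Gg or gg: Gg × gg would give a 1:1 split, whereas Gg × Gg gives 3:1 — matching the data. So both parents are heterozygous (Gg × Gg).
Parent genotypes: Gg × Gg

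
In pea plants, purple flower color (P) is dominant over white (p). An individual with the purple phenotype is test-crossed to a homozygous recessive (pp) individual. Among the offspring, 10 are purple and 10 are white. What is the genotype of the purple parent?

Test cross: ? × pp
Offspring: 10 purple, 10 white — approximately 1:1.
A 1:1 ratio in a test cross indicates the unknown parent is heterozygous (Pp).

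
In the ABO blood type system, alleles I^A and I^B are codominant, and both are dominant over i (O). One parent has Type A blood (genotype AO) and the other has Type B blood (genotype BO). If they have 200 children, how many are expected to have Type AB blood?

Cross: AO × BO
Possible offspring genotypes: 1 AB, 1 AO, 1 BO, 1 OO
Blood type counts: 1 Type AB, 1 Type A, 1 Type B, 1 Type O
Probability of Type AB: 1/4
Expected count = 1/4 × 200 = 50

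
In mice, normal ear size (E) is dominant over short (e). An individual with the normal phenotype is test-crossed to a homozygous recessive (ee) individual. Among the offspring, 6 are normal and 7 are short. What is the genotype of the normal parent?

Test cross: ? × ee
Offspring: 6 normal, 7 short — approximately 1:1.
A 1:1 ratio in a test cross indicates the unknown parent is heterozygous (Ee).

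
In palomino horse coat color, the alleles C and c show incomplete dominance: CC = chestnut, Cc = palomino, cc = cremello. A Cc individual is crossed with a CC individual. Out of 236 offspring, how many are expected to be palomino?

Punnett square for Cc × CC:
Offspring genotypes: 2 CC, 2 Cc
Phenotype counts: 2 chestnut, 2 palomino
palomino: 2 out of 4 → fraction 1/2
Expected count = 1/2 × 236 = 118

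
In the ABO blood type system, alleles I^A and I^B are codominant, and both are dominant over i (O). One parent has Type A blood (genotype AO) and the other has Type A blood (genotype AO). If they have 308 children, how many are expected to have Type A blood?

Cross: AO × AO
Possible offspring genotypes: 1 AA, 2 AO, 1 OO
Blood type counts: 3 Type A, 1 Type O
Probability of Type A: 3/4
Expected count = 3/4 × 308 = 231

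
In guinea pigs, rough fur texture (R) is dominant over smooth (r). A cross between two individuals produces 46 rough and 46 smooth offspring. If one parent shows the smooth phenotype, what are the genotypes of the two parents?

Observed offspring: 46 rough, 46 smooth
The observed ratio simplifies to 1:1. One parent shows smooth, so its genotype must be rr. A 1:1 offspring split requires the other parent to be heterozygous (Rr).
Parent genotypes: rr × Rr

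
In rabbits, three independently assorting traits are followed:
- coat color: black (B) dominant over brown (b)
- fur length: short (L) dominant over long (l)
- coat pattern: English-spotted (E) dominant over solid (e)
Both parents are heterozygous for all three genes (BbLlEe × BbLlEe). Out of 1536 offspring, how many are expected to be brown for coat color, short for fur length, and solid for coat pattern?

Trihybrid cross: BbLlEe × BbLlEe
Each trait segregates independently with a 3:1 phenotypic ratio, so each gene contributes 3/4 (dominant) or 1/4 (recessive).
Target: brown (coat color), short (fur length), solid (coat pattern)
Probability = product of independent per-trait probabilities
= 1/4 × 3/4 × 1/4 = 3/64
Expected count = 3/64 × 1536 = 72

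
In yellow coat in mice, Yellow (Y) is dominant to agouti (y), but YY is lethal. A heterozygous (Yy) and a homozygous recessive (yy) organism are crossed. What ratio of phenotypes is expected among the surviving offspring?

Cross: Yy × yy
Punnett square offspring (before lethality): 2 Yy, 2 yy
No YY offspring are produced in this cross.
Ratio: 1 yellow : 1 agouti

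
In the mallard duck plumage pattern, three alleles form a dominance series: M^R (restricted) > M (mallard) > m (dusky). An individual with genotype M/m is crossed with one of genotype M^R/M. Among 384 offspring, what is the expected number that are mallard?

Cross: M/m × M^R/M
Allele dominance: M^R > M > m
Offspring genotypes: 1 M^R/M, 1 M/M, 1 M^R/m, 1 M/m
Phenotype counts: 2 restricted, 2 mallard
mallard: 2 out of 4 → fraction 1/2
Expected count = 1/2 × 384 = 192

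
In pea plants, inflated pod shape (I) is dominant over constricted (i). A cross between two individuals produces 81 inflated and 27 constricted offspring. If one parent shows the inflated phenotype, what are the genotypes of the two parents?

Observed offspring: 81 inflated, 27 constricted
The observed ratio simplifies to 3:1. Constricted (ii) offspring appear, so each parent must contribute one i allele. The parent stated to show inflated carries I, so it is Ii. The other parent is then either Ii or ii: Ii × ii would give a 1:1 split, whereas Ii × Ii gives 3:1 — matching the data. So both parents are heterozygous (Ii × Ii).
Parent genotypes: Ii × Ii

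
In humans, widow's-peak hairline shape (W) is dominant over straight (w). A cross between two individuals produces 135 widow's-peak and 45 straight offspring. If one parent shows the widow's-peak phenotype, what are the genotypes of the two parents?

Observed offspring: 135 widow's-peak, 45 straight
The observed ratio simplifies to 3:1. Straight (ww) offspring appear, so each parent must contribute one w allele. The parent stated to show widow's-peak carries W, so it is Ww. The other parent is then either Ww or ww: Ww × ww would give a 1:1 split, whereas Ww × Ww gives 3:1 — matching the data. So both parents are heterozygous (Ww × Ww).
Parent genotypes: Ww × Ww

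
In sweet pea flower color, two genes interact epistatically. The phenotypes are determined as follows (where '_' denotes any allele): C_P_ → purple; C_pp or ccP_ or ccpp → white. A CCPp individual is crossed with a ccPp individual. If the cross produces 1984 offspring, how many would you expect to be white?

Cross: CCPp × ccPp — consider each gene separately:
C gene: CC × cc → 4 Cc → 4 C_ (out of 4)
P gene: Pp × Pp → 1 PP, 2 Pp, 1 pp → 3 P_ : 1 pp (out of 4)
Genotype classes (out of 4 × 4 = 16): C_P_ = 4×3 = 12; C_pp = 4×1 = 4
Apply the phenotype rules: C_P_ (12) → purple; C_pp (4) → white
Phenotype counts (out of 16): 12 purple, 4 white
white: 4 out of 16 → fraction 1/4
Expected count = 1/4 × 1984 = 496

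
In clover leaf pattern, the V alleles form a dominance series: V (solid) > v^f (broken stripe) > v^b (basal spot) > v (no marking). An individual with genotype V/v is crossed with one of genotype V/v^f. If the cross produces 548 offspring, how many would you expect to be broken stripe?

Cross: V/v × V/v^f
Allele dominance: V > v^f > v^b > v
Offspring genotypes: 1 V/V, 1 V/v^f, 1 V/v, 1 v^f/v
Phenotype counts: 3 solid, 1 broken stripe
broken stripe: 1 out of 4 → fraction 1/4
Expected count = 1/4 × 548 = 137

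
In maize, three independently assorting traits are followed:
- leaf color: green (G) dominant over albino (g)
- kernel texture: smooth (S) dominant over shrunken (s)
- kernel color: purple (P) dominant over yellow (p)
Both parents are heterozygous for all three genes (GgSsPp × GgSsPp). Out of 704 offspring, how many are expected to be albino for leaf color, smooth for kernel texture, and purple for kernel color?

Trihybrid cross: GgSsPp × GgSsPp
Each trait segregates independently with a 3:1 phenotypic ratio, so each gene contributes 3/4 (dominant) or 1/4 (recessive).
Target: albino (leaf color), smooth (kernel texture), purple (kernel color)
Probability = product of independent per-trait probabilities
= 1/4 × 3/4 × 3/4 = 9/64
Expected count = 9/64 × 704 = 99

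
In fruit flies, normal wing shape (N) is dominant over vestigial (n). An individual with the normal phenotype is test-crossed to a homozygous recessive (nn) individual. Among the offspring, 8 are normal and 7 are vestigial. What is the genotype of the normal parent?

Test cross: ? × nn
Offspring: 8 normal, 7 vestigial — approximately 1:1.
A 1:1 ratio in a test cross indicates the unknown parent is heterozygous (Nn).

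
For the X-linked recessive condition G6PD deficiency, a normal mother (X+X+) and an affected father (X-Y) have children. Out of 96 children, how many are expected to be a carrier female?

Cross: X+X+ × X-Y
Offspring: 2 X+X-, 2 X+Y
Probability of a carrier female: 2/4 = 1/2
Expected count = 1/2 × 96 = 48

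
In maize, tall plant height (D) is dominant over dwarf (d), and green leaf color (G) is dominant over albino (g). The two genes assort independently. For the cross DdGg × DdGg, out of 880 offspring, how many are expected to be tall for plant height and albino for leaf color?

Dihybrid cross DdGg × DdGg — consider each gene separately:
plant height: Dd × Dd → 1 DD, 2 Dd, 1 dd → 3 D_ : 1 dd (out of 4)
leaf color: Gg × Gg → 1 GG, 2 Gg, 1 gg → 3 G_ : 1 gg (out of 4)
Looking for: tall (D_) and albino (gg)
P(tall) = 3/4, P(albino) = 1/4
P(both) = 3/4 × 1/4 = 3/16
Expected count = 3/16 × 880 = 165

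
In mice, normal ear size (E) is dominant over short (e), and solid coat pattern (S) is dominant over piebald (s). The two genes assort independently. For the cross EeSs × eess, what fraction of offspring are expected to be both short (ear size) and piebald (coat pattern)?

Dihybrid cross EeSs × eess — consider each gene separately:
ear size: Ee × ee → 2 Ee, 2 ee → 2 E_ : 2 ee (out of 4)
coat pattern: Ss × ss → 2 Ss, 2 ss → 2 S_ : 2 ss (out of 4)
Looking for: short (ee) and piebald (ss)
P(short) = 2/4, P(piebald) = 2/4
P(both) = 2/4 × 2/4 = 4/16 = 1/4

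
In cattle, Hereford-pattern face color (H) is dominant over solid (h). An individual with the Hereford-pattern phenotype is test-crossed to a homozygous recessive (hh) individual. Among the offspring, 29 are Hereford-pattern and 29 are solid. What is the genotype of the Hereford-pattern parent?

Test cross: ? × hh
Offspring: 29 Hereford-pattern, 29 solid — approximately 1:1.
A 1:1 ratio in a test cross indicates the unknown parent is heterozygous (Hh).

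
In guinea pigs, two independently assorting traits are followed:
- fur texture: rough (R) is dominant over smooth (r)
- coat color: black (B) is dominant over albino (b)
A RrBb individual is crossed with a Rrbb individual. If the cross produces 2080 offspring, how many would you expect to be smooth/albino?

Dihybrid cross RrBb × Rrbb — consider each gene separately:
fur texture: Rr × Rr → 1 RR, 2 Rr, 1 rr → 3 R_ : 1 rr (out of 4)
coat color: Bb × bb → 2 Bb, 2 bb → 2 B_ : 2 bb (out of 4)
Combine (counts out of 4 × 4 = 16): rough/black (R_B_) = 3×2 = 6; rough/albino (R_bb) = 3×2 = 6; smooth/black (rrB_) = 1×2 = 2; smooth/albino (rrbb) = 1×2 = 2
Phenotype counts (out of 16): 6 rough/black, 6 rough/albino, 2 smooth/black, 2 smooth/albino
smooth/albino: 2 out of 16 → fraction 1/8
Expected count = 1/8 × 2080 = 260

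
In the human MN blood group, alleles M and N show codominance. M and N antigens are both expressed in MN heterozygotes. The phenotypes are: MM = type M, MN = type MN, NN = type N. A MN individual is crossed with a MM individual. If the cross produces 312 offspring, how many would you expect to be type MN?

Punnett square for MN × MM:
Offspring genotypes: 2 MM, 2 MN
Phenotype counts: 2 type M, 2 type MN
type MN: 2 out of 4 → fraction 1/2
Expected count = 1/2 × 312 = 156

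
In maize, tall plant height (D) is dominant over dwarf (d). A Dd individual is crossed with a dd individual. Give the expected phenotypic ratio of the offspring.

Punnett square for Dd × dd:
Offspring genotypes: 2 Dd, 2 dd
tall: 2, dwarf: 2
Ratio: 1:1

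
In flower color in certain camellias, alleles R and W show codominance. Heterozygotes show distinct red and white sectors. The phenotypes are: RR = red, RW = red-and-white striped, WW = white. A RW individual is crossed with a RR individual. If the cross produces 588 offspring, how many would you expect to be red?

Punnett square for RW × RR:
Offspring genotypes: 2 RR, 2 RW
Phenotype counts: 2 red, 2 red-and-white striped
red: 2 out of 4 → fraction 1/2
Expected count = 1/2 × 588 = 294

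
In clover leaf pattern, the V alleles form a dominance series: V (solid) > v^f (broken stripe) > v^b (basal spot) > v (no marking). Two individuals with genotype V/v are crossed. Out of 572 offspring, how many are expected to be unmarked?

Cross: V/v × V/v
Allele dominance: V > v^f > v^b > v
Offspring genotypes: 1 V/V, 2 V/v, 1 v/v
Phenotype counts: 3 solid, 1 unmarked
unmarked: 1 out of 4 → fraction 1/4
Expected count = 1/4 × 572 = 143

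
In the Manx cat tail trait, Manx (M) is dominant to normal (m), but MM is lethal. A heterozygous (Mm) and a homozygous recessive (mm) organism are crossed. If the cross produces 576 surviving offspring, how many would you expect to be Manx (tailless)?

Cross: Mm × mm
Punnett square offspring (before lethality): 2 Mm, 2 mm
No MM offspring are produced in this cross.
Manx (tailless): 2 out of 4 → fraction 1/2
Expected count = 1/2 × 576 = 288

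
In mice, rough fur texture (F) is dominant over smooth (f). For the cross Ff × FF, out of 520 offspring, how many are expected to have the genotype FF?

Punnett square for Ff × FF:
Offspring genotypes: 2 FF, 2 Ff
Total offspring: 4
Count with target: 2
Probability: 2/4 = 1/2
Expected count = 1/2 × 520 = 260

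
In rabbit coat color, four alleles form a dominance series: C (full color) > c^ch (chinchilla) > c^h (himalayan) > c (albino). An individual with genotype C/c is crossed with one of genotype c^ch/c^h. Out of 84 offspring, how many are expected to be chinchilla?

Cross: C/c × c^ch/c^h
Allele dominance: C > c^ch > c^h > c
Offspring genotypes: 1 C/c^ch, 1 C/c^h, 1 c^ch/c, 1 c^h/c
Phenotype counts: 2 full color, 1 chinchilla, 1 himalayan
chinchilla: 1 out of 4 → fraction 1/4
Expected count = 1/4 × 84 = 21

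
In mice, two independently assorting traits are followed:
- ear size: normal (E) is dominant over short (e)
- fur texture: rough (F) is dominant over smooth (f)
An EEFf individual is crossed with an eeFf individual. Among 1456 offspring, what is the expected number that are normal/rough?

Dihybrid cross EEFf × eeFf — consider each gene separately:
ear size: EE × ee → 4 Ee → 4 E_ (out of 4)
fur texture: Ff × Ff → 1 FF, 2 Ff, 1 ff → 3 F_ : 1 ff (out of 4)
Combine (counts out of 4 × 4 = 16): normal/rough (E_F_) = 4×3 = 12; normal/smooth (E_ff) = 4×1 = 4
Phenotype counts (out of 16): 12 normal/rough, 4 normal/smooth
normal/rough: 12 out of 16 → fraction 3/4
Expected count = 3/4 × 1456 = 1092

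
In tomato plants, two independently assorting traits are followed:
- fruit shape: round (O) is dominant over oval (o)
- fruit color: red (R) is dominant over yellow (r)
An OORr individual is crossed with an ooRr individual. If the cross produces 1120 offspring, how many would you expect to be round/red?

Dihybrid cross OORr × ooRr — consider each gene separately:
fruit shape: OO × oo → 4 Oo → 4 O_ (out of 4)
fruit color: Rr × Rr → 1 RR, 2 Rr, 1 rr → 3 R_ : 1 rr (out of 4)
Combine (counts out of 4 × 4 = 16): round/red (O_R_) = 4×3 = 12; round/yellow (O_rr) = 4×1 = 4
Phenotype counts (out of 16): 12 round/red, 4 round/yellow
round/red: 12 out of 16 → fraction 3/4
Expected count = 3/4 × 1120 = 840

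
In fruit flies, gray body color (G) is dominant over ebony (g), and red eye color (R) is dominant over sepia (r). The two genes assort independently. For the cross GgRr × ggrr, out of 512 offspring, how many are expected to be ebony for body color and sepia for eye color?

Dihybrid cross GgRr × ggrr — consider each gene separately:
body color: Gg × gg → 2 Gg, 2 gg → 2 G_ : 2 gg (out of 4)
eye color: Rr × rr → 2 Rr, 2 rr → 2 R_ : 2 rr (out of 4)
Looking for: ebony (gg) and sepia (rr)
P(ebony) = 2/4, P(sepia) = 2/4
P(both) = 2/4 × 2/4 = 4/16 = 1/4
Expected count = 1/4 × 512 = 128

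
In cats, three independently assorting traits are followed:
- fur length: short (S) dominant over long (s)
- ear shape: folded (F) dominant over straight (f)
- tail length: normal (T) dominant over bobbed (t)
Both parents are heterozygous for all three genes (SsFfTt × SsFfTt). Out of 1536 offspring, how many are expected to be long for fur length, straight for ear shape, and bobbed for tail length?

Trihybrid cross: SsFfTt × SsFfTt
Each trait segregates independently with a 3:1 phenotypic ratio, so each gene contributes 3/4 (dominant) or 1/4 (recessive).
Target: long (fur length), straight (ear shape), bobbed (tail length)
Probability = product of independent per-trait probabilities
= 1/4 × 1/4 × 1/4 = 1/64
Expected count = 1/64 × 1536 = 24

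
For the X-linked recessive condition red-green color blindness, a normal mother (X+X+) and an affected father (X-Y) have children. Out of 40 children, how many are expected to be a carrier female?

Cross: X+X+ × X-Y
Offspring: 2 X+X-, 2 X+Y
Probability of a carrier female: 2/4 = 1/2
Expected count = 1/2 × 40 = 20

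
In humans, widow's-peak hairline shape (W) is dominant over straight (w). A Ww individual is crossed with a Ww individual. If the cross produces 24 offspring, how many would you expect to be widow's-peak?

Punnett square for Ww × Ww:
Offspring genotypes: 1 WW, 2 Ww, 1 ww
widow's-peak: 3, straight: 1
widow's-peak: 3 out of 4 → fraction 3/4
Expected count = 3/4 × 24 = 18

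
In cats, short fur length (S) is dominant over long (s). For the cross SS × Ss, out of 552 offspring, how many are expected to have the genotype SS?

Punnett square for SS × Ss:
Offspring genotypes: 2 SS, 2 Ss
Total offspring: 4
Count with target: 2
Probability: 2/4 = 1/2
Expected count = 1/2 × 552 = 276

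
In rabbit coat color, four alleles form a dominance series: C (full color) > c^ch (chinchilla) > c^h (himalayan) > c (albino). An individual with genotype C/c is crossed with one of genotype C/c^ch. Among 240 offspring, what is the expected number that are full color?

Cross: C/c × C/c^ch
Allele dominance: C > c^ch > c^h > c
Offspring genotypes: 1 C/C, 1 C/c^ch, 1 C/c, 1 c^ch/c
Phenotype counts: 3 full color, 1 chinchilla
full color: 3 out of 4 → fraction 3/4
Expected count = 3/4 × 240 = 180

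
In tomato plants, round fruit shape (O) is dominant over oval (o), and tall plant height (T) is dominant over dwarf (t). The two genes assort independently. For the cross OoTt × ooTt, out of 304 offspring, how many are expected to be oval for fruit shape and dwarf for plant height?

Dihybrid cross OoTt × ooTt — consider each gene separately:
fruit shape: Oo × oo → 2 Oo, 2 oo → 2 O_ : 2 oo (out of 4)
plant height: Tt × Tt → 1 TT, 2 Tt, 1 tt → 3 T_ : 1 tt (out of 4)
Looking for: oval (oo) and dwarf (tt)
P(oval) = 2/4, P(dwarf) = 1/4
P(both) = 2/4 × 1/4 = 2/16 = 1/8
Expected count = 1/8 × 304 = 38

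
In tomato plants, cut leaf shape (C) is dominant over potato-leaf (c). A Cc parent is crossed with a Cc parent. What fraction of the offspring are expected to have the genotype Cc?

Punnett square for Cc × Cc:
Offspring genotypes: 1 CC, 2 Cc, 1 cc
Total offspring: 4
Count with target: 2
Probability: 2/4 = 1/2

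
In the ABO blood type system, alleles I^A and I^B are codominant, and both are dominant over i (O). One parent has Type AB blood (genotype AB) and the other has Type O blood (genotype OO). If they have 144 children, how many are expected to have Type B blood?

Cross: AB × OO
Possible offspring genotypes: 2 AO, 2 BO
Blood type counts: 2 Type A, 2 Type B
Probability of Type B: 2/4 = 1/2
Expected count = 1/2 × 144 = 72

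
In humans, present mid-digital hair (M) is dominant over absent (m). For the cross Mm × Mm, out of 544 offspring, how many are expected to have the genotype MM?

Punnett square for Mm × Mm:
Offspring genotypes: 1 MM, 2 Mm, 1 mm
Total offspring: 4
Count with target: 1
Probability: 1/4
Expected count = 1/4 × 544 = 136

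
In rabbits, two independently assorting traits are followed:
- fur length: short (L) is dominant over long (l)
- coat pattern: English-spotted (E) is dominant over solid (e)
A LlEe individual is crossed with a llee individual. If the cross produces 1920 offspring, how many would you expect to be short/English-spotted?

Dihybrid cross LlEe × llee — consider each gene separately:
fur length: Ll × ll → 2 Ll, 2 ll → 2 L_ : 2 ll (out of 4)
coat pattern: Ee × ee → 2 Ee, 2 ee → 2 E_ : 2 ee (out of 4)
Combine (counts out of 4 × 4 = 16): short/English-spotted (L_E_) = 2×2 = 4; short/solid (L_ee) = 2×2 = 4; long/English-spotted (llE_) = 2×2 = 4; long/solid (llee) = 2×2 = 4
Phenotype counts (out of 16): 4 short/English-spotted, 4 short/solid, 4 long/English-spotted, 4 long/solid
short/English-spotted: 4 out of 16 → fraction 1/4
Expected count = 1/4 × 1920 = 480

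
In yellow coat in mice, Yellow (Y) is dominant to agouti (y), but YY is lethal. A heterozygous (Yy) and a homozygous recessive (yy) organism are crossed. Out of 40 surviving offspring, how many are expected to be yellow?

Cross: Yy × yy
Punnett square offspring (before lethality): 2 Yy, 2 yy
No YY offspring are produced in this cross.
yellow: 2 out of 4 → fraction 1/2
Expected count = 1/2 × 40 = 20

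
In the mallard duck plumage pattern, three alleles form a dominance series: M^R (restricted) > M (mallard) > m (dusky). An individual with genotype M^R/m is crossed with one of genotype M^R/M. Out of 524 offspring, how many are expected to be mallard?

Cross: M^R/m × M^R/M
Allele dominance: M^R > M > m
Offspring genotypes: 1 M^R/M^R, 1 M^R/M, 1 M^R/m, 1 M/m
Phenotype counts: 3 restricted, 1 mallard
mallard: 1 out of 4 → fraction 1/4
Expected count = 1/4 × 524 = 131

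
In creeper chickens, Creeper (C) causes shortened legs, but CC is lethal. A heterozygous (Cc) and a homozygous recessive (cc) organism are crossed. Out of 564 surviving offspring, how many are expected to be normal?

Cross: Cc × cc
Punnett square offspring (before lethality): 2 Cc, 2 cc
No CC offspring are produced in this cross.
normal: 2 out of 4 → fraction 1/2
Expected count = 1/2 × 564 = 282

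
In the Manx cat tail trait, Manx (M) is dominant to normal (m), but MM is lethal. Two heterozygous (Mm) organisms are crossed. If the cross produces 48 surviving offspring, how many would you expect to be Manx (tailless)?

Cross: Mm × Mm
Punnett square offspring (before lethality): 1 MM, 2 Mm, 1 mm
The MM genotype is lethal (embryos die); surviving offspring: 2 Mm, 1 mm
Manx (tailless): 2 out of 3 → fraction 2/3
Expected count = 2/3 × 48 = 32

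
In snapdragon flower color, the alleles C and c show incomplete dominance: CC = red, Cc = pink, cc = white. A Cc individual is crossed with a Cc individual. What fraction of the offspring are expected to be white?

Punnett square for Cc × Cc:
Offspring genotypes: 1 CC, 2 Cc, 1 cc
Phenotype counts: 1 red, 2 pink, 1 white
white: 1 out of 4
Probability: 1/4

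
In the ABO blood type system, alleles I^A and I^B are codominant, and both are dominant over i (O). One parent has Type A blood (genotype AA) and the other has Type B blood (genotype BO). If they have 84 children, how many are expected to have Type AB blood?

Cross: AA × BO
Possible offspring genotypes: 2 AB, 2 AO
Blood type counts: 2 Type AB, 2 Type A
Probability of Type AB: 2/4 = 1/2
Expected count = 1/2 × 84 = 42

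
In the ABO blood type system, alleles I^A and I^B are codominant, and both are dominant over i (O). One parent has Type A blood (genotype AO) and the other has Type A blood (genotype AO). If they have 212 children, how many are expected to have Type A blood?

Cross: AO × AO
Possible offspring genotypes: 1 AA, 2 AO, 1 OO
Blood type counts: 3 Type A, 1 Type O
Probability of Type A: 3/4
Expected count = 3/4 × 212 = 159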